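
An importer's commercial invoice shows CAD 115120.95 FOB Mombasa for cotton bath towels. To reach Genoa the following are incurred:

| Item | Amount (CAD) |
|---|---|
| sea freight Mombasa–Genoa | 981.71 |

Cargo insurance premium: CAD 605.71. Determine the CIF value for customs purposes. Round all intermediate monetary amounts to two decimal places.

CIF = FOB price + freight + insurance
CIF = 115120.95 + 981.71 + 605.71 = 116708.37

CIF value: CAD 116708.37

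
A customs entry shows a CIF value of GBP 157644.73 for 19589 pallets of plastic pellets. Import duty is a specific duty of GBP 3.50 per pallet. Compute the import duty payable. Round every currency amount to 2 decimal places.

Import duty: GBP 68561.50

Import duty = 19589 × 3.50 = 68561.50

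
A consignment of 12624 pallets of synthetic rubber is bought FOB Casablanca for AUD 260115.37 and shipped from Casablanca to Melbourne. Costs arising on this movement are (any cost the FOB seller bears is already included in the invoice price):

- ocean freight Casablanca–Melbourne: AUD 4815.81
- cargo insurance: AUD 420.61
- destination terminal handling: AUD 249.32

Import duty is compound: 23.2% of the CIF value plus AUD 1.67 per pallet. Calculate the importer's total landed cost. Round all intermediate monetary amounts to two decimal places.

FOB: the seller bears costs until goods are on board at the origin port; the buyer bears freight, insurance and all costs thereafter.
CIF value = FOB price + freight + insurance = 260115.37 + 4815.81 + 420.61 = 265351.79
Ad valorem component: 265351.79 × 23.2% = 61561.62
Specific component: 12624 × 1.67 = 21082.08
Import duty = 61561.62 + 21082.08 = 82643.70
Buyer bears: freight 4815.81 + insurance 420.61 + destination terminal 249.32 + duty 82643.70 = 88129.44
Landed cost = invoice 260115.37 + 88129.44 = 348244.81

Total landed cost: AUD 348244.81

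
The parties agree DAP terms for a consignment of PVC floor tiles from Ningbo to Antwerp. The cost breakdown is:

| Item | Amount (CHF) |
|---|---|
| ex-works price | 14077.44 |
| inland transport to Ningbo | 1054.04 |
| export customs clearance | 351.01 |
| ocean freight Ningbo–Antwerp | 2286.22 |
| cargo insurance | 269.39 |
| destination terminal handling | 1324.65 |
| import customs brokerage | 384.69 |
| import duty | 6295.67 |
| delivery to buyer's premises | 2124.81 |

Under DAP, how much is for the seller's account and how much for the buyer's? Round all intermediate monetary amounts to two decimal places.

DAP: the seller bears all costs to the named destination except import duty and clearance.
Seller's account: goods 14077.44 + inland to port 1054.04 + export clearance 351.01 + freight 2286.22 + insurance 269.39 + destination terminal 1324.65 + delivery 2124.81 = 21487.56
Buyer's account: brokerage 384.69 + duty 6295.67 = 6680.36

Seller: CHF 21487.56; buyer: CHF 6680.36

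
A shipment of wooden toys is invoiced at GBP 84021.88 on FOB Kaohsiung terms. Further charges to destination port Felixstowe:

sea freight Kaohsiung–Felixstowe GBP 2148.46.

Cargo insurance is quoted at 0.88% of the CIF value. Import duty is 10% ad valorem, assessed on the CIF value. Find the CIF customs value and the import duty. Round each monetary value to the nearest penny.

Let C be the CIF value. C = FOB price + freight + 0.88% × C
C − 0.88% × C = 84021.88 + 2148.46
0.9912 × C = 86170.34
C = 86170.34 / 0.9912 = 86935.37
Insurance premium = 0.88% × 86935.37 = 765.03
Import duty = 86935.37 × 10% = 8693.54

CIF value: GBP 86935.37; import duty: GBP 8693.54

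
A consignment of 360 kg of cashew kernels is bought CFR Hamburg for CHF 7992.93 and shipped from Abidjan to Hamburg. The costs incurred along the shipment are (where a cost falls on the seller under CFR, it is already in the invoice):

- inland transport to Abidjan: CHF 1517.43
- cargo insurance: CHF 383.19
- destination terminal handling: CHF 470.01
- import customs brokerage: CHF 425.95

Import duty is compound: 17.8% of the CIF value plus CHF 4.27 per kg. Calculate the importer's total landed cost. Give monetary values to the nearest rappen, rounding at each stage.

Total landed cost: CHF 12300.23

CFR: the seller pays costs through ocean freight to the destination port, but not insurance.
Already in the invoice (seller's account under CFR): inland to port — exclude.
CIF value = CFR price + insurance = 7992.93 + 383.19 = 8376.12
Ad valorem component: 8376.12 × 17.8% = 1490.95
Specific component: 360 × 4.27 = 1537.20
Import duty = 1490.95 + 1537.20 = 3028.15
Buyer bears: insurance 383.19 + destination terminal 470.01 + brokerage 425.95 + duty 3028.15 = 4307.30
Landed cost = invoice 7992.93 + 4307.30 = 12300.23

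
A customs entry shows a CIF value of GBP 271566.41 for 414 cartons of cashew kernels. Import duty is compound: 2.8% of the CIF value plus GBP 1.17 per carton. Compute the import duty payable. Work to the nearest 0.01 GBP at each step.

Import duty: GBP 8088.24

Ad valorem component: 271566.41 × 2.8% = 7603.86
Specific component: 414 × 1.17 = 484.38
Import duty = 7603.86 + 484.38 = 8088.24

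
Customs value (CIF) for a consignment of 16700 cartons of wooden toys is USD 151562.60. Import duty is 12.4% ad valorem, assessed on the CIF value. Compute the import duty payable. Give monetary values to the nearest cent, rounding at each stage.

Import duty = 151562.60 × 12.4% = 18793.76

Import duty: USD 18793.76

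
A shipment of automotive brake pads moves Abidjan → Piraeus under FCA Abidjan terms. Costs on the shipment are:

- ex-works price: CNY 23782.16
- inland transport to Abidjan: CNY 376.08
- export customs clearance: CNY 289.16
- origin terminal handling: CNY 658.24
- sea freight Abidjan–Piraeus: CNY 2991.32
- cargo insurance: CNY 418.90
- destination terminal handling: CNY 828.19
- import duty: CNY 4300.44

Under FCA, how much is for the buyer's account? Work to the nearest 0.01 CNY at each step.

Buyer's account: CNY 9197.09

FCA: the seller delivers export-cleared goods to the carrier; the buyer bears costs from that point.
Seller's account: goods 23782.16 + inland to port 376.08 + export clearance 289.16 = 24447.40
Buyer's account: origin terminal 658.24 + freight 2991.32 + insurance 418.90 + destination terminal 828.19 + duty 4300.44 = 9197.09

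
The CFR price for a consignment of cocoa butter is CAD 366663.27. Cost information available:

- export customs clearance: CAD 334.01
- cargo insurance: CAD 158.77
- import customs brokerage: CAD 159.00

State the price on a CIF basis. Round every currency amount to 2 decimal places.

Not relevant to the conversion: export clearance — on the seller under both CFR and CIF; already in the CFR price and stays in the CIF price. brokerage — on the buyer under both terms; not part of either seller's price.
From CFR to CIF, the seller additionally bears: insurance.
CIF price = 366663.27 + 158.77 = 366822.04

CIF price: CAD 366822.04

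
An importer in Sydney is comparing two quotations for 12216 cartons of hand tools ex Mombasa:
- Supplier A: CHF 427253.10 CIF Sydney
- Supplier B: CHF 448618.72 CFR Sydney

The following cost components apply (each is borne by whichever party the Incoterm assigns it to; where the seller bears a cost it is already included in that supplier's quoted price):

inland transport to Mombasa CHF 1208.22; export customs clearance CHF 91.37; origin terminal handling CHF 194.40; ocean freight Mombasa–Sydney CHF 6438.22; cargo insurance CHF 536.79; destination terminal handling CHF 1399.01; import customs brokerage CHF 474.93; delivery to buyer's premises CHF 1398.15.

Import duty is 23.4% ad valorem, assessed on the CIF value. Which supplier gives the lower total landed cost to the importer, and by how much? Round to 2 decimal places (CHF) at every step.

Supplier A (CIF):
The CIF price already equals the CIF value: 427253.10
Import duty = 427253.10 × 23.4% = 99977.23
Buyer bears (A): 1399.01 + 474.93 + 1398.15 = 3272.09
Landed cost (A) = invoice 427253.10 + 3272.09 + duty 99977.23 = 530502.42
Supplier B (CFR):
CIF value = CFR price + insurance = 448618.72 + 536.79 = 449155.51
Import duty = 449155.51 × 23.4% = 105102.39
Buyer bears (B): 536.79 + 1399.01 + 474.93 + 1398.15 = 3808.88
Landed cost (B) = invoice 448618.72 + 3808.88 + duty 105102.39 = 557529.99
Difference = |530502.42 − 557529.99| = 27027.57

Supplier A is cheaper by CHF 27027.57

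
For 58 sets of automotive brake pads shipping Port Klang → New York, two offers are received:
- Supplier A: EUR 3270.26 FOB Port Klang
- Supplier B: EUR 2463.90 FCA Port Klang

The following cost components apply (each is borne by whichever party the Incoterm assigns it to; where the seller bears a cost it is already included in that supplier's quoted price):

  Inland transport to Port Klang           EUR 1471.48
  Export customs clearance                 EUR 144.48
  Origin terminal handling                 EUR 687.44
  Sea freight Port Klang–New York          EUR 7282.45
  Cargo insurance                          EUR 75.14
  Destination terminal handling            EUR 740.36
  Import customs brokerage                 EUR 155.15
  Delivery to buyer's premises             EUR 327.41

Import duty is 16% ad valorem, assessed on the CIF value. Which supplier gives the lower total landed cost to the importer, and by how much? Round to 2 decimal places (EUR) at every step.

Supplier A (FOB):
CIF value = FOB price + freight + insurance = 3270.26 + 7282.45 + 75.14 = 10627.85
Import duty = 10627.85 × 16% = 1700.46
Buyer bears (A): 7282.45 + 75.14 + 740.36 + 155.15 + 327.41 = 8580.51
Landed cost (A) = invoice 3270.26 + 8580.51 + duty 1700.46 = 13551.23
Supplier B (FCA):
CIF value = FCA price + origin terminal + freight + insurance = 2463.90 + 687.44 + 7282.45 + 75.14 = 10508.93
Import duty = 10508.93 × 16% = 1681.43
Buyer bears (B): 687.44 + 7282.45 + 75.14 + 740.36 + 155.15 + 327.41 = 9267.95
Landed cost (B) = invoice 2463.90 + 9267.95 + duty 1681.43 = 13413.28
Difference = |13551.23 − 13413.28| = 137.95

Supplier B is cheaper by EUR 137.95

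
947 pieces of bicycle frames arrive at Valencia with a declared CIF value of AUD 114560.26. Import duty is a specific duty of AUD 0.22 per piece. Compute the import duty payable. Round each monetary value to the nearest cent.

Import duty = 947 × 0.22 = 208.34

Import duty: AUD 208.34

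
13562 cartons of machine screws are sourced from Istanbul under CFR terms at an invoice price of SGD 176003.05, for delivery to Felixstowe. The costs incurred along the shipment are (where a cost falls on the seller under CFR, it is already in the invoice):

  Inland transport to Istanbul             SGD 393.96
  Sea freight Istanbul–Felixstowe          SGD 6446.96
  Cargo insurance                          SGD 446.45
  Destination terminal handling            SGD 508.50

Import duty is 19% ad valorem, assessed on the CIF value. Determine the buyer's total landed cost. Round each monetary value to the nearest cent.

Total landed cost: SGD 210483.41

CFR: the seller pays costs through ocean freight to the destination port, but not insurance.
Already in the invoice (seller's account under CFR): inland to port, freight — exclude.
CIF value = CFR price + insurance = 176003.05 + 446.45 = 176449.50
Import duty = 176449.50 × 19% = 33525.41
Buyer bears: insurance 446.45 + destination terminal 508.50 + duty 33525.41 = 34480.36
Landed cost = invoice 176003.05 + 34480.36 = 210483.41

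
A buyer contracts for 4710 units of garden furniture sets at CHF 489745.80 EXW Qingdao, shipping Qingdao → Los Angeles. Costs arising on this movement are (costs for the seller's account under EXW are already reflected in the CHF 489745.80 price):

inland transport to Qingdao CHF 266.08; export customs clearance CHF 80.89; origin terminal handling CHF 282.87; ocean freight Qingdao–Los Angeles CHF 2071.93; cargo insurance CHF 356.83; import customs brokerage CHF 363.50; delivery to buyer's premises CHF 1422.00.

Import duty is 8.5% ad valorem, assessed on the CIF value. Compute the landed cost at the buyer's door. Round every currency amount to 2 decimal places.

EXW: the seller makes goods available at their premises; the buyer bears all onward costs.
CIF value = EXW price + inland to port + export clearance + origin terminal + freight + insurance = 489745.80 + 266.08 + 80.89 + 282.87 + 2071.93 + 356.83 = 492804.40
Import duty = 492804.40 × 8.5% = 41888.37
Buyer bears: inland to port 266.08 + export clearance 80.89 + origin terminal 282.87 + freight 2071.93 + insurance 356.83 + brokerage 363.50 + delivery 1422.00 + duty 41888.37 = 46732.47
Landed cost = invoice 489745.80 + 46732.47 = 536478.27

Total landed cost: CHF 536478.27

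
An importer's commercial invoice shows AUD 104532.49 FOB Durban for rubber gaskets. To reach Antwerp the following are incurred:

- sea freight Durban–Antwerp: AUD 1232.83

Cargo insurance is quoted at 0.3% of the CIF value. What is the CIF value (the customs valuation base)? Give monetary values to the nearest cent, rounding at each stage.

CIF value: AUD 106083.57

Let C be the CIF value. C = FOB price + freight + 0.3% × C
C − 0.3% × C = 104532.49 + 1232.83
0.997 × C = 105765.32
C = 105765.32 / 0.997 = 106083.57
Insurance premium = 0.3% × 106083.57 = 318.25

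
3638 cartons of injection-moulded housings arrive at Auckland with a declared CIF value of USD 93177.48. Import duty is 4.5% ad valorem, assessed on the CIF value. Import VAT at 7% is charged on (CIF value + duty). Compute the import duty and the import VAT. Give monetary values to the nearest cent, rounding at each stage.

Import duty: USD 4192.99; import VAT: USD 6815.93

Import duty = 93177.48 × 4.5% = 4192.99
VAT base = CIF + duty = 93177.48 + 4192.99 = 97370.47
Import VAT = 97370.47 × 7% = 6815.93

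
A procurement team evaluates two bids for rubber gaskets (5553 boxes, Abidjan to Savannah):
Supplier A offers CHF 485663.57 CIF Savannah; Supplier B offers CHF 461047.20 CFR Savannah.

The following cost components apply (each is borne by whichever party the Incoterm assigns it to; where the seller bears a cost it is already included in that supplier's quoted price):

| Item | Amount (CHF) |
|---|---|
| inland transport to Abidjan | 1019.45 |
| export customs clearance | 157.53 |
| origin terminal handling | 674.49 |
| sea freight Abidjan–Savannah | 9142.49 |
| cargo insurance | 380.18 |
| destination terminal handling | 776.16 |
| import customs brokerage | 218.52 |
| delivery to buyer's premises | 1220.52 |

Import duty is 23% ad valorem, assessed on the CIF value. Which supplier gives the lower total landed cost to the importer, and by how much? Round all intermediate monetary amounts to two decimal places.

Supplier A (CIF):
The CIF price already equals the CIF value: 485663.57
Import duty = 485663.57 × 23% = 111702.62
Buyer bears (A): 776.16 + 218.52 + 1220.52 = 2215.20
Landed cost (A) = invoice 485663.57 + 2215.20 + duty 111702.62 = 599581.39
Supplier B (CFR):
CIF value = CFR price + insurance = 461047.20 + 380.18 = 461427.38
Import duty = 461427.38 × 23% = 106128.30
Buyer bears (B): 380.18 + 776.16 + 218.52 + 1220.52 = 2595.38
Landed cost (B) = invoice 461047.20 + 2595.38 + duty 106128.30 = 569770.88
Difference = |599581.39 − 569770.88| = 29810.51

Supplier B is cheaper by CHF 29810.51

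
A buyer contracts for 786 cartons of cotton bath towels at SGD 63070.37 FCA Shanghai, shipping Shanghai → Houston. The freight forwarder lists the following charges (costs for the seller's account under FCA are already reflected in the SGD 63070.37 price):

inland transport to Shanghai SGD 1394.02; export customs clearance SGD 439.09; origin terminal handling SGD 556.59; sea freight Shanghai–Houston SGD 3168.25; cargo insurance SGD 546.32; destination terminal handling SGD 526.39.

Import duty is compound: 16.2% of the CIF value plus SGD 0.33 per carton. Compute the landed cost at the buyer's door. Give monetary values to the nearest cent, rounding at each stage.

Total landed cost: SGD 79036.63

FCA: the seller delivers export-cleared goods to the carrier; the buyer bears costs from that point.
Already in the invoice (seller's account under FCA): inland to port, export clearance — exclude.
CIF value = FCA price + origin terminal + freight + insurance = 63070.37 + 556.59 + 3168.25 + 546.32 = 67341.53
Ad valorem component: 67341.53 × 16.2% = 10909.33
Specific component: 786 × 0.33 = 259.38
Import duty = 10909.33 + 259.38 = 11168.71
Buyer bears: origin terminal 556.59 + freight 3168.25 + insurance 546.32 + destination terminal 526.39 + duty 11168.71 = 15966.26
Landed cost = invoice 63070.37 + 15966.26 = 79036.63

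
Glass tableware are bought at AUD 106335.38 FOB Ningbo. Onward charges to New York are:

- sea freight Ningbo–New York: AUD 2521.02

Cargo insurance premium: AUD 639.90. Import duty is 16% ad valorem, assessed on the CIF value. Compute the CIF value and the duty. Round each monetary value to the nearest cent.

CIF value: AUD 109496.30; import duty: AUD 17519.41

CIF = FOB price + freight + insurance
CIF = 106335.38 + 2521.02 + 639.90 = 109496.30
Import duty = 109496.30 × 16% = 17519.41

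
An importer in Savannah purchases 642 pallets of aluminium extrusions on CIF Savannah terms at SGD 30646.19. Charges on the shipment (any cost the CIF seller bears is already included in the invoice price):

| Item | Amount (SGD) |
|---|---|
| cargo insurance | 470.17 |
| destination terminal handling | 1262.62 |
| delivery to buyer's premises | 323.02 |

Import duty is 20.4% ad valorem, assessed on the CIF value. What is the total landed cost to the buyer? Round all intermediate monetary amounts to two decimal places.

CIF: the seller pays costs through ocean freight and marine insurance to the destination port.
Already in the invoice (seller's account under CIF): insurance — exclude.
The CIF price already equals the CIF value: 30646.19
Import duty = 30646.19 × 20.4% = 6251.82
Buyer bears: destination terminal 1262.62 + delivery 323.02 + duty 6251.82 = 7837.46
Landed cost = invoice 30646.19 + 7837.46 = 38483.65

Total landed cost: SGD 38483.65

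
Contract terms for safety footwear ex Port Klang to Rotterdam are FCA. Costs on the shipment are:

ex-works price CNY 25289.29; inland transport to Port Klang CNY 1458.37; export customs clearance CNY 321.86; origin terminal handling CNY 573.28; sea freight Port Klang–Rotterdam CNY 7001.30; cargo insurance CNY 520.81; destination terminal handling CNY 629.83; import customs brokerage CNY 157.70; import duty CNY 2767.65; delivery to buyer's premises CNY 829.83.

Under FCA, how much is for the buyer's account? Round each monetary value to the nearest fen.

Buyer's account: CNY 12480.40

FCA: the seller delivers export-cleared goods to the carrier; the buyer bears costs from that point.
Seller's account: goods 25289.29 + inland to port 1458.37 + export clearance 321.86 = 27069.52
Buyer's account: origin terminal 573.28 + freight 7001.30 + insurance 520.81 + destination terminal 629.83 + brokerage 157.70 + duty 2767.65 + delivery 829.83 = 12480.40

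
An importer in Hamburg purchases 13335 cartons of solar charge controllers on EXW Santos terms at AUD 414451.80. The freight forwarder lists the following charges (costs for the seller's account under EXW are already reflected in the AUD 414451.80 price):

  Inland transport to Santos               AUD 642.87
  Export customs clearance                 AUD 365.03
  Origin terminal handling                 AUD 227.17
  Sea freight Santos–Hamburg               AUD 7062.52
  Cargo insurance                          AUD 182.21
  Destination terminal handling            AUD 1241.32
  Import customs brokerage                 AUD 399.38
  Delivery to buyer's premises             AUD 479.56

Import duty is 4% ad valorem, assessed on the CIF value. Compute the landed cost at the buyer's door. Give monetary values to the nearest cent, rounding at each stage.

EXW: the seller makes goods available at their premises; the buyer bears all onward costs.
CIF value = EXW price + inland to port + export clearance + origin terminal + freight + insurance = 414451.80 + 642.87 + 365.03 + 227.17 + 7062.52 + 182.21 = 422931.60
Import duty = 422931.60 × 4% = 16917.26
Buyer bears: inland to port 642.87 + export clearance 365.03 + origin terminal 227.17 + freight 7062.52 + insurance 182.21 + destination terminal 1241.32 + brokerage 399.38 + delivery 479.56 + duty 16917.26 = 27517.32
Landed cost = invoice 414451.80 + 27517.32 = 441969.12

Total landed cost: AUD 441969.12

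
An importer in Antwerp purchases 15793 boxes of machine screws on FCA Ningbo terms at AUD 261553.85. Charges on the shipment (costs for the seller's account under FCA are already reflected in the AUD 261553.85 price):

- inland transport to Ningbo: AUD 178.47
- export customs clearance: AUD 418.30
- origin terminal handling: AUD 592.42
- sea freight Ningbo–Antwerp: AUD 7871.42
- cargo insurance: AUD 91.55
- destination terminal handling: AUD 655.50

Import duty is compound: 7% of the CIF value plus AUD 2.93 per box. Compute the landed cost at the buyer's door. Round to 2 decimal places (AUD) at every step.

Total landed cost: AUD 335945.88

FCA: the seller delivers export-cleared goods to the carrier; the buyer bears costs from that point.
Already in the invoice (seller's account under FCA): inland to port, export clearance — exclude.
CIF value = FCA price + origin terminal + freight + insurance = 261553.85 + 592.42 + 7871.42 + 91.55 = 270109.24
Ad valorem component: 270109.24 × 7% = 18907.65
Specific component: 15793 × 2.93 = 46273.49
Import duty = 18907.65 + 46273.49 = 65181.14
Buyer bears: origin terminal 592.42 + freight 7871.42 + insurance 91.55 + destination terminal 655.50 + duty 65181.14 = 74392.03
Landed cost = invoice 261553.85 + 74392.03 = 335945.88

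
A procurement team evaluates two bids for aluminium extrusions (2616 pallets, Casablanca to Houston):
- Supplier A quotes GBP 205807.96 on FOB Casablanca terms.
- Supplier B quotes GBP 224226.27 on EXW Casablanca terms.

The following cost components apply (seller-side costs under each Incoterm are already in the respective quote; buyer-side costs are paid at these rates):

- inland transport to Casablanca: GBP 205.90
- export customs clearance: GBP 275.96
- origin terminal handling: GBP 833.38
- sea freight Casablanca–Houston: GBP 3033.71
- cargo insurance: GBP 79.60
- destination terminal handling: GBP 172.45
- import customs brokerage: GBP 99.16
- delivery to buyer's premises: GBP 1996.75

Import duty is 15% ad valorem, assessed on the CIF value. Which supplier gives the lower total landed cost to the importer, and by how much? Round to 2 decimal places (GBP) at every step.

Supplier A (FOB):
CIF value = FOB price + freight + insurance = 205807.96 + 3033.71 + 79.60 = 208921.27
Import duty = 208921.27 × 15% = 31338.19
Buyer bears (A): 3033.71 + 79.60 + 172.45 + 99.16 + 1996.75 = 5381.67
Landed cost (A) = invoice 205807.96 + 5381.67 + duty 31338.19 = 242527.82
Supplier B (EXW):
CIF value = EXW price + inland to port + export clearance + origin terminal + freight + insurance = 224226.27 + 205.90 + 275.96 + 833.38 + 3033.71 + 79.60 = 228654.82
Import duty = 228654.82 × 15% = 34298.22
Buyer bears (B): 205.90 + 275.96 + 833.38 + 3033.71 + 79.60 + 172.45 + 99.16 + 1996.75 = 6696.91
Landed cost (B) = invoice 224226.27 + 6696.91 + duty 34298.22 = 265221.40
Difference = |242527.82 − 265221.40| = 22693.58

Supplier A is cheaper by GBP 22693.58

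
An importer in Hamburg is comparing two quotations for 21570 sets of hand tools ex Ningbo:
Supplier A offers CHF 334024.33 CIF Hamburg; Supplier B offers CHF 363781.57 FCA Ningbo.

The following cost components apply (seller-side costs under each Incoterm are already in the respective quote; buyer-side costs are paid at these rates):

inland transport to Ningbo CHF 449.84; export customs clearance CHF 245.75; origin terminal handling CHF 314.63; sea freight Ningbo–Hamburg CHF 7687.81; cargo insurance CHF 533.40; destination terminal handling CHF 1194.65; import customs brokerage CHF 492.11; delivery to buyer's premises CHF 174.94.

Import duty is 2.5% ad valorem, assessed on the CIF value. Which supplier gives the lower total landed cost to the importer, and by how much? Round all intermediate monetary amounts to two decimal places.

Supplier A (CIF):
The CIF price already equals the CIF value: 334024.33
Import duty = 334024.33 × 2.5% = 8350.61
Buyer bears (A): 1194.65 + 492.11 + 174.94 = 1861.70
Landed cost (A) = invoice 334024.33 + 1861.70 + duty 8350.61 = 344236.64
Supplier B (FCA):
CIF value = FCA price + origin terminal + freight + insurance = 363781.57 + 314.63 + 7687.81 + 533.40 = 372317.41
Import duty = 372317.41 × 2.5% = 9307.94
Buyer bears (B): 314.63 + 7687.81 + 533.40 + 1194.65 + 492.11 + 174.94 = 10397.54
Landed cost (B) = invoice 363781.57 + 10397.54 + duty 9307.94 = 383487.05
Difference = |344236.64 − 383487.05| = 39250.41

Supplier A is cheaper by CHF 39250.41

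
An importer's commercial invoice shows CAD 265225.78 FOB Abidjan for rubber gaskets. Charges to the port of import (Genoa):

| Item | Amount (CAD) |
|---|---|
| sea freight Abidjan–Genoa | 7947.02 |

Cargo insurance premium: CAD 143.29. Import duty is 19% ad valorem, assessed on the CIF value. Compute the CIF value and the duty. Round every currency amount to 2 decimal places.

CIF value: CAD 273316.09; import duty: CAD 51930.06

CIF = FOB price + freight + insurance
CIF = 265225.78 + 7947.02 + 143.29 = 273316.09
Import duty = 273316.09 × 19% = 51930.06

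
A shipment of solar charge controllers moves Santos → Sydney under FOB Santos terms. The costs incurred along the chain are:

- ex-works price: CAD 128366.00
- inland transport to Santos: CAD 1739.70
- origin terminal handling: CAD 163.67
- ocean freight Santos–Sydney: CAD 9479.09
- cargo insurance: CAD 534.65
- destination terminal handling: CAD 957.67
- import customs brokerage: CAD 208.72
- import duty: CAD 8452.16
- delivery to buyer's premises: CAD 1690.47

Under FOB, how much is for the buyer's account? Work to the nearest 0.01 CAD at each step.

FOB: the seller bears costs until goods are on board at the origin port; the buyer bears freight, insurance and all costs thereafter.
Seller's account: goods 128366.00 + inland to port 1739.70 + origin terminal 163.67 = 130269.37
Buyer's account: freight 9479.09 + insurance 534.65 + destination terminal 957.67 + brokerage 208.72 + duty 8452.16 + delivery 1690.47 = 21322.76

Buyer's account: CAD 21322.76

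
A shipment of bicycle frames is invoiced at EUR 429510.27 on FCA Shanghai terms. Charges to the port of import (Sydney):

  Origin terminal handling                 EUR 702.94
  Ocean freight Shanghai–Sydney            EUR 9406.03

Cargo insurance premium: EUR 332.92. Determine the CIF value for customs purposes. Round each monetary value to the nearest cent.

CIF = FCA price + pre-shipment costs + freight + insurance
CIF = 429510.27 + 702.94 + 9406.03 + 332.92 = 439952.16

CIF value: EUR 439952.16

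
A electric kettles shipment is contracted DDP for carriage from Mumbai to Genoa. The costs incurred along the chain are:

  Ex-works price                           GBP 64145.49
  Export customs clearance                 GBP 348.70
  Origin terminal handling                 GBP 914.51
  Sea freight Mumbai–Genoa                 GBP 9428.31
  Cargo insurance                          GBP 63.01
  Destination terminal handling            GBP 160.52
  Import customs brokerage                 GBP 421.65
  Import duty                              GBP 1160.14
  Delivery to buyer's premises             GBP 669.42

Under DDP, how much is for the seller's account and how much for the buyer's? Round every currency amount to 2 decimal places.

Seller: GBP 77311.75; buyer: GBP 0.00

DDP: the seller bears all costs including import duty.
Seller's account: goods 64145.49 + export clearance 348.70 + origin terminal 914.51 + freight 9428.31 + insurance 63.01 + destination terminal 160.52 + brokerage 421.65 + duty 1160.14 + delivery 669.42 = 77311.75
Buyer's account: 0.00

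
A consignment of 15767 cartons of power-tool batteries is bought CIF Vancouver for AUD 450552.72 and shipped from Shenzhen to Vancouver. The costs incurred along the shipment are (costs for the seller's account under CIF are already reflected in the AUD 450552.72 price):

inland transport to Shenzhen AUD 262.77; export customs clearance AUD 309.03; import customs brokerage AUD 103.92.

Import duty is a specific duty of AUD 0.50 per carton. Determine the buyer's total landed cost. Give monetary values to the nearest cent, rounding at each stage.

Total landed cost: AUD 458540.14

CIF: the seller pays costs through ocean freight and marine insurance to the destination port.
Already in the invoice (seller's account under CIF): inland to port, export clearance — exclude.
The CIF price already equals the CIF value: 450552.72
Import duty = 15767 × 0.50 = 7883.50
Buyer bears: brokerage 103.92 + duty 7883.50 = 7987.42
Landed cost = invoice 450552.72 + 7987.42 = 458540.14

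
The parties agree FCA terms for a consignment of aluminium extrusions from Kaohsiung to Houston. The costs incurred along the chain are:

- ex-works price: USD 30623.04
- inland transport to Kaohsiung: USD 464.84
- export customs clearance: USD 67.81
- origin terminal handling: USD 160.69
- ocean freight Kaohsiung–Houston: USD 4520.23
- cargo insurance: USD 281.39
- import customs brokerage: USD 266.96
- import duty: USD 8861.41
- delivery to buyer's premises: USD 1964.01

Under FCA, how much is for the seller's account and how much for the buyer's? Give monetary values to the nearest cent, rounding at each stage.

FCA: the seller delivers export-cleared goods to the carrier; the buyer bears costs from that point.
Seller's account: goods 30623.04 + inland to port 464.84 + export clearance 67.81 = 31155.69
Buyer's account: origin terminal 160.69 + freight 4520.23 + insurance 281.39 + brokerage 266.96 + duty 8861.41 + delivery 1964.01 = 16054.69

Seller: USD 31155.69; buyer: USD 16054.69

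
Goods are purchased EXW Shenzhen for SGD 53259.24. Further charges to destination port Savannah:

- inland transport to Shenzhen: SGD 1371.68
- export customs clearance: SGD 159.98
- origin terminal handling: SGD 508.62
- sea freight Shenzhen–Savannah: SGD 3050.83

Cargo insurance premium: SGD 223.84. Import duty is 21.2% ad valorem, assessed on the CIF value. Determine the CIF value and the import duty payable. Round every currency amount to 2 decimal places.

CIF = EXW price + pre-shipment costs + freight + insurance
CIF = 53259.24 + 1371.68 + 159.98 + 508.62 + 3050.83 + 223.84 = 58574.19
Import duty = 58574.19 × 21.2% = 12417.73

CIF value: SGD 58574.19; import duty: SGD 12417.73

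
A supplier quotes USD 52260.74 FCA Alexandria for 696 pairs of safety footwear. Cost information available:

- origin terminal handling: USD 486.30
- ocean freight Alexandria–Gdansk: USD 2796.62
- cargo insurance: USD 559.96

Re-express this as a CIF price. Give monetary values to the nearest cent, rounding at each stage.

From FCA to CIF, the seller additionally bears: origin terminal, freight, insurance.
CIF price = 52260.74 + 486.30 + 2796.62 + 559.96 = 56103.62

CIF price: USD 56103.62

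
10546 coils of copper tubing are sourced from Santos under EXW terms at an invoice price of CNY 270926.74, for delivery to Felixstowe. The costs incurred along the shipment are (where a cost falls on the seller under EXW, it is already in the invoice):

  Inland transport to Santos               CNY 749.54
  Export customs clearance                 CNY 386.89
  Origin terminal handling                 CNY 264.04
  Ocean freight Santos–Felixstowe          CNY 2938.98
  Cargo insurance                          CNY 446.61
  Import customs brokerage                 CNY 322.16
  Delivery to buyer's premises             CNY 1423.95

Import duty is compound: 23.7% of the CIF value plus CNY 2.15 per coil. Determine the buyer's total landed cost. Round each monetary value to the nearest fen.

Total landed cost: CNY 365476.74

EXW: the seller makes goods available at their premises; the buyer bears all onward costs.
CIF value = EXW price + inland to port + export clearance + origin terminal + freight + insurance = 270926.74 + 749.54 + 386.89 + 264.04 + 2938.98 + 446.61 = 275712.80
Ad valorem component: 275712.80 × 23.7% = 65343.93
Specific component: 10546 × 2.15 = 22673.90
Import duty = 65343.93 + 22673.90 = 88017.83
Buyer bears: inland to port 749.54 + export clearance 386.89 + origin terminal 264.04 + freight 2938.98 + insurance 446.61 + brokerage 322.16 + delivery 1423.95 + duty 88017.83 = 94550.00
Landed cost = invoice 270926.74 + 94550.00 = 365476.74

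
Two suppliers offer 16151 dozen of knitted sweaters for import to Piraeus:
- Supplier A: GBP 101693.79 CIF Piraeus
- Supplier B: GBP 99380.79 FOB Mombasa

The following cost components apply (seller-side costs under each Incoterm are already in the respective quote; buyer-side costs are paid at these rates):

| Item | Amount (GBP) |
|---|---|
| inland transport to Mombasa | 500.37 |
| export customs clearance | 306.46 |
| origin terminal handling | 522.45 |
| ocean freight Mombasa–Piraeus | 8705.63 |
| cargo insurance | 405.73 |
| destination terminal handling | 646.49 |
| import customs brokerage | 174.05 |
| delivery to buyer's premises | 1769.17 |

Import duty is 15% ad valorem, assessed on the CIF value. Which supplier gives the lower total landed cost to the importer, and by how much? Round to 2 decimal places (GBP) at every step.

Supplier A is cheaper by GBP 7818.11

Supplier A (CIF):
The CIF price already equals the CIF value: 101693.79
Import duty = 101693.79 × 15% = 15254.07
Buyer bears (A): 646.49 + 174.05 + 1769.17 = 2589.71
Landed cost (A) = invoice 101693.79 + 2589.71 + duty 15254.07 = 119537.57
Supplier B (FOB):
CIF value = FOB price + freight + insurance = 99380.79 + 8705.63 + 405.73 = 108492.15
Import duty = 108492.15 × 15% = 16273.82
Buyer bears (B): 8705.63 + 405.73 + 646.49 + 174.05 + 1769.17 = 11701.07
Landed cost (B) = invoice 99380.79 + 11701.07 + duty 16273.82 = 127355.68
Difference = |119537.57 − 127355.68| = 7818.11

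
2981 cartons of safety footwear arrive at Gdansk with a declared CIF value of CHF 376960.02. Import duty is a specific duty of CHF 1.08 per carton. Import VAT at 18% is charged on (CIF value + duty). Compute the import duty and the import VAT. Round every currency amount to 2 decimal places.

Import duty: CHF 3219.48; import VAT: CHF 68432.31

Import duty = 2981 × 1.08 = 3219.48
VAT base = CIF + duty = 376960.02 + 3219.48 = 380179.50
Import VAT = 380179.50 × 18% = 68432.31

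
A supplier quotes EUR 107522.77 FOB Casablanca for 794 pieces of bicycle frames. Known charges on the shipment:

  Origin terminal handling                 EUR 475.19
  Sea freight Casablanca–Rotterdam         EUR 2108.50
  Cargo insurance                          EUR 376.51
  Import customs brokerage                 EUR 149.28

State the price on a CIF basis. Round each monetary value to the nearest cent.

CIF price: EUR 110007.78

Not relevant to the conversion: origin terminal — on the seller under both FOB and CIF; already in the FOB price and stays in the CIF price. brokerage — on the buyer under both terms; not part of either seller's price.
From FOB to CIF, the seller additionally bears: freight, insurance.
CIF price = 107522.77 + 2108.50 + 376.51 = 110007.78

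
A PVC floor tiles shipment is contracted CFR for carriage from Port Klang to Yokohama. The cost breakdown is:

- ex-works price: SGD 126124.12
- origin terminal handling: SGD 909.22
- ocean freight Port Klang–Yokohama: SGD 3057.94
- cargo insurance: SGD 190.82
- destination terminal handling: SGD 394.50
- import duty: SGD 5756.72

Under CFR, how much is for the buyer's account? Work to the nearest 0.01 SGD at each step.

Buyer's account: SGD 6342.04

CFR: the seller pays costs through ocean freight to the destination port, but not insurance.
Seller's account: goods 126124.12 + origin terminal 909.22 + freight 3057.94 = 130091.28
Buyer's account: insurance 190.82 + destination terminal 394.50 + duty 5756.72 = 6342.04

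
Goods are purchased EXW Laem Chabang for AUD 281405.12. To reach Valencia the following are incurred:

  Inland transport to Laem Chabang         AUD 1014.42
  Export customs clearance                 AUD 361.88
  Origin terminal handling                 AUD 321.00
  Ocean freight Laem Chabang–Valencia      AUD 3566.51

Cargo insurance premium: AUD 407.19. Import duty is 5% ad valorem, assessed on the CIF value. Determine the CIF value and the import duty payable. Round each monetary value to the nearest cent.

CIF = EXW price + pre-shipment costs + freight + insurance
CIF = 281405.12 + 1014.42 + 361.88 + 321.00 + 3566.51 + 407.19 = 287076.12
Import duty = 287076.12 × 5% = 14353.81

CIF value: AUD 287076.12; import duty: AUD 14353.81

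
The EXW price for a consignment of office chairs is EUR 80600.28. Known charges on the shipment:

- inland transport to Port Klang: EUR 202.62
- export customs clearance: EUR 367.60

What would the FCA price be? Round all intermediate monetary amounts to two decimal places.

FCA price: EUR 81170.50

From EXW to FCA, the seller additionally bears: inland to port, export clearance.
FCA price = 80600.28 + 202.62 + 367.60 = 81170.50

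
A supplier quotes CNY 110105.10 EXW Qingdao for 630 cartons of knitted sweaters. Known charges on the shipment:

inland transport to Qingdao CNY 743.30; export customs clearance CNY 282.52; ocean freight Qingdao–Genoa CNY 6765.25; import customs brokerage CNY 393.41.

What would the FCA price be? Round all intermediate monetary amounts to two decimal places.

FCA price: CNY 111130.92

Not relevant to the conversion: brokerage, freight — on the buyer under both terms; not part of either seller's price.
From EXW to FCA, the seller additionally bears: inland to port, export clearance.
FCA price = 110105.10 + 743.30 + 282.52 = 111130.92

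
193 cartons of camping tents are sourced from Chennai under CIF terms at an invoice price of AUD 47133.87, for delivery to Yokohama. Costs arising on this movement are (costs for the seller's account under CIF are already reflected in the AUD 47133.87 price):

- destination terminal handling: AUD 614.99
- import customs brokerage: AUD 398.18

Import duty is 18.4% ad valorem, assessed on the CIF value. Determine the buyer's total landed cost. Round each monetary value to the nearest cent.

CIF: the seller pays costs through ocean freight and marine insurance to the destination port.
The CIF price already equals the CIF value: 47133.87
Import duty = 47133.87 × 18.4% = 8672.63
Buyer bears: destination terminal 614.99 + brokerage 398.18 + duty 8672.63 = 9685.80
Landed cost = invoice 47133.87 + 9685.80 = 56819.67

Total landed cost: AUD 56819.67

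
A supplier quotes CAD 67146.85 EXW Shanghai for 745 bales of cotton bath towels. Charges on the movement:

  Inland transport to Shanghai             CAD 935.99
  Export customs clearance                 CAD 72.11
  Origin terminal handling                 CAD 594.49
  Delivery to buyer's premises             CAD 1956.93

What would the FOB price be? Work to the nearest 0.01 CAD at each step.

Not relevant to the conversion: delivery — on the buyer under both terms; not part of either seller's price.
From EXW to FOB, the seller additionally bears: inland to port, export clearance, origin terminal.
FOB price = 67146.85 + 935.99 + 72.11 + 594.49 = 68749.44

FOB price: CAD 68749.44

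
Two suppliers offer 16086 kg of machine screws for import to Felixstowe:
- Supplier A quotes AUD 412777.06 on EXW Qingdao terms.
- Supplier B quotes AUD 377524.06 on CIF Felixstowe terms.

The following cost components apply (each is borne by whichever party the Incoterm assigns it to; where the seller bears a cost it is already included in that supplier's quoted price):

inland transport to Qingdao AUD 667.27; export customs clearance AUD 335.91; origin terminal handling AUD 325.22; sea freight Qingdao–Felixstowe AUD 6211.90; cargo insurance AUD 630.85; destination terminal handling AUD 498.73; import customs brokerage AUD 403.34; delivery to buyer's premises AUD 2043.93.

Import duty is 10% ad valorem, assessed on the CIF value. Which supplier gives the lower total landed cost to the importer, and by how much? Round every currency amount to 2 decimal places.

Supplier B is cheaper by AUD 47766.56

Supplier A (EXW):
CIF value = EXW price + inland to port + export clearance + origin terminal + freight + insurance = 412777.06 + 667.27 + 335.91 + 325.22 + 6211.90 + 630.85 = 420948.21
Import duty = 420948.21 × 10% = 42094.82
Buyer bears (A): 667.27 + 335.91 + 325.22 + 6211.90 + 630.85 + 498.73 + 403.34 + 2043.93 = 11117.15
Landed cost (A) = invoice 412777.06 + 11117.15 + duty 42094.82 = 465989.03
Supplier B (CIF):
The CIF price already equals the CIF value: 377524.06
Import duty = 377524.06 × 10% = 37752.41
Buyer bears (B): 498.73 + 403.34 + 2043.93 = 2946.00
Landed cost (B) = invoice 377524.06 + 2946.00 + duty 37752.41 = 418222.47
Difference = |465989.03 − 418222.47| = 47766.56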